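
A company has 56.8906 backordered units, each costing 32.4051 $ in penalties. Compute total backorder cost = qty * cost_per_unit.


Total = 56.8906 * 32.4051 = 1843.5456

1843.5456 $


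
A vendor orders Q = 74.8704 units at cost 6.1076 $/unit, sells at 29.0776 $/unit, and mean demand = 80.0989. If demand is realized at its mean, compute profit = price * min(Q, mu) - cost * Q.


Sales at mu = min(74.8704, 80.0989) = 74.8704
Revenue = 29.0776 * 74.8704 = 2177.0515
Total cost = 6.1076 * 74.8704 = 457.2785
Profit = 2177.0515 - 457.2785 = 1719.7731

1719.7731 $


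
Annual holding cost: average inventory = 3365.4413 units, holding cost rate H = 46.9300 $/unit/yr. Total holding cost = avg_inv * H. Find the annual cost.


Cost = 3365.4413 * 46.9300 = 157940.1602

157940.1602 $/yr


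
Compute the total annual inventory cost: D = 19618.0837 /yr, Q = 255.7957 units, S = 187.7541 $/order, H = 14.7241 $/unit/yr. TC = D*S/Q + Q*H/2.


Ordering cost = D*S/Q = 14399.6777
Holding cost = Q*H/2 = 1883.1807
TC = 14399.6777 + 1883.1807 = 16282.8585

16282.8585 $/yr


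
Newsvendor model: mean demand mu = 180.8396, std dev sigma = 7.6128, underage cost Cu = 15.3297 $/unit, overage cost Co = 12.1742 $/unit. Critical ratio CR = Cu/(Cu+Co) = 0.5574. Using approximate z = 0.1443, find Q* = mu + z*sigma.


CR = Cu/(Cu+Co) = 15.3297/(15.3297+12.1742) = 0.5574
z = 0.1443
Q* = 180.8396 + 0.1443 * 7.6128 = 181.9381

181.9381 units


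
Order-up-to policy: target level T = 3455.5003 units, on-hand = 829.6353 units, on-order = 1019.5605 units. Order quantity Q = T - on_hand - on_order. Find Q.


Inventory position = OH + OO = 829.6353 + 1019.5605 = 1849.1958
Q = 3455.5003 - 1849.1958 = 1606.3045

1606.3045 units


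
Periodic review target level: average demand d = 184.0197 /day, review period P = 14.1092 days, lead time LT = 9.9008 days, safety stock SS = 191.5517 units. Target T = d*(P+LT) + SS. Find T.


P + LT = 24.0100
d*(P+LT) = 184.0197 * 24.0100 = 4418.3130
T = 4418.3130 + 191.5517 = 4609.8647

4609.8647 units


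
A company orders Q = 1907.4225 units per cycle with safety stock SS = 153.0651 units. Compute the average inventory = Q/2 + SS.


Q/2 = 953.7112
Avg = 953.7112 + 153.0651 = 1106.7763

1106.7763 units


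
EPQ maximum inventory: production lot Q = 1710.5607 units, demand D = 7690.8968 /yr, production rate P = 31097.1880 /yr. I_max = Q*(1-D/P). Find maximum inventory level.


D/P = 0.2473
1 - D/P = 0.7527
I_max = 1710.5607 * 0.7527 = 1287.5081

1287.5081 units


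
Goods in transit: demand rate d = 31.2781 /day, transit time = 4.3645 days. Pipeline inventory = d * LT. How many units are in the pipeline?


Pipeline = 31.2781 * 4.3645 = 136.5133

136.5133 units


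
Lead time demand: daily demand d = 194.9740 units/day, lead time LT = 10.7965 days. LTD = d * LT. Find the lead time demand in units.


LTD = 194.9740 * 10.7965 = 2105.0368

2105.0368 units


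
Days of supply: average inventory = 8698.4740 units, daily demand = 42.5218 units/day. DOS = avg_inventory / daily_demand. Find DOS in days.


DOS = 8698.4740 / 42.5218 = 204.5650

204.5650 days


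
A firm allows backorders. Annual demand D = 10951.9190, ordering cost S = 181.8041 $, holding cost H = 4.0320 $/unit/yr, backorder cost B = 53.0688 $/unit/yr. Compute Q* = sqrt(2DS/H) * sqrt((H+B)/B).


sqrt(2DS/H) = 993.8062
sqrt((H+B)/B) = 1.0373
Q* = 993.8062 * 1.0373 = 1030.8682

1030.8682 units


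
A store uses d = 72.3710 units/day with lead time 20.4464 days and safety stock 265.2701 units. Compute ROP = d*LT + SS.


d*LT = 72.3710 * 20.4464 = 1479.7264
ROP = 1479.7264 + 265.2701 = 1744.9965

1744.9965 units


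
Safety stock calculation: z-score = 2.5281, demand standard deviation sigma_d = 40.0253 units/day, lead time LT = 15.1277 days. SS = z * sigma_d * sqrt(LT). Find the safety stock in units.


sqrt(LT) = sqrt(15.1277) = 3.8894
SS = 2.5281 * 40.0253 * 3.8894 = 393.5639

393.5639 units


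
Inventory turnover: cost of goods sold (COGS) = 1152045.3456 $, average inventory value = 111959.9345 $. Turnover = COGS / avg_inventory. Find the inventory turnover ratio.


Turnover = 1152045.3456 / 111959.9345 = 10.2898

10.2898


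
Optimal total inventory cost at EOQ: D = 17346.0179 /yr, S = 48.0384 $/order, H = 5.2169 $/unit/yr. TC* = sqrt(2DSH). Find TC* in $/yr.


2*D*S*H = 8694224.1346
TC* = sqrt(8694224.1346) = 2948.5970

2948.5970 $/yr


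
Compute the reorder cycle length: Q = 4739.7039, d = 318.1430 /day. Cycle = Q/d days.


Cycle = 4739.7039 / 318.1430 = 14.8980

14.8980 days


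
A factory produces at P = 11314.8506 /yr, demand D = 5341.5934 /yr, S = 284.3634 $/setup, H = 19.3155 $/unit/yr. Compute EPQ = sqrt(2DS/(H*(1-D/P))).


1 - D/P = 1 - 0.4721 = 0.5279
H*(1-D/P) = 10.1969
2DS = 3037907.3213
EPQ = sqrt(297924.4694) = 545.8246

545.8246 units


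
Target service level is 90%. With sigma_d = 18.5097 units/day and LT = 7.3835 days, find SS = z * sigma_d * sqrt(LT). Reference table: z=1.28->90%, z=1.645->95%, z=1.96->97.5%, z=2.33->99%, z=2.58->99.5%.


From the table, SL = 90% corresponds to z = 1.28
sqrt(LT) = sqrt(7.3835) = 2.7173
SS = 1.28 * 18.5097 * 2.7173 = 64.3784

64.3784 units


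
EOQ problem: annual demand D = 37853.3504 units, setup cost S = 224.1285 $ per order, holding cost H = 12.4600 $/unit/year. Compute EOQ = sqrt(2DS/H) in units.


2*D*S = 2 * 37853.3504 * 224.1285 = 16968029.2903
2*D*S/H = 1361800.1036
EOQ = sqrt(1361800.1036) = 1166.9619

1166.9619 units


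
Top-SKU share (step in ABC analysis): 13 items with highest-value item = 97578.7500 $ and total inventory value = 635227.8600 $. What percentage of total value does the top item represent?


Top item = 97578.7500
Total = 635227.8600
Percentage = 97578.7500 / 635227.8600 * 100 = 15.3612

15.3612%


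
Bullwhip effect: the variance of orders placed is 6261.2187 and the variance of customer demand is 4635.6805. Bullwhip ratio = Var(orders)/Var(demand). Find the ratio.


BW = 6261.2187 / 4635.6805 = 1.3507

1.3507


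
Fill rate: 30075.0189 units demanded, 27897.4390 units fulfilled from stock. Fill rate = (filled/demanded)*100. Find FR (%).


FR = 27897.4390 / 30075.0189 * 100 = 92.7595

92.7595%


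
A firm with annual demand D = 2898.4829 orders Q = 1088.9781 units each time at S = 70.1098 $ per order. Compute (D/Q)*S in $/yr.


Number of orders = D/Q = 2.6617
Cost = 2.6617 * 70.1098 = 186.6080

186.6080 $/yr


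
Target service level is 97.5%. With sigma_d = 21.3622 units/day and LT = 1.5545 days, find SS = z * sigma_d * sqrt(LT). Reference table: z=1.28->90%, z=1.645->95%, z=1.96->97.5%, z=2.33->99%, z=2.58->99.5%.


From the table, SL = 97.5% corresponds to z = 1.96
sqrt(LT) = sqrt(1.5545) = 1.2468
SS = 1.96 * 21.3622 * 1.2468 = 52.2032

52.2032 units


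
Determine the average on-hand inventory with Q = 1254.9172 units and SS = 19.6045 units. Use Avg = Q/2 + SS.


Q/2 = 627.4586
Avg = 627.4586 + 19.6045 = 647.0631

647.0631 units


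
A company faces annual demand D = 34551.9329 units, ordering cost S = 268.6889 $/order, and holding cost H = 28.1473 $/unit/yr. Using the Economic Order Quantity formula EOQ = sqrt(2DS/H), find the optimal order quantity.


2*D*S = 2 * 34551.9329 * 268.6889 = 18567441.6875
2*D*S/H = 659652.6732
EOQ = sqrt(659652.6732) = 812.1900

812.1900 units


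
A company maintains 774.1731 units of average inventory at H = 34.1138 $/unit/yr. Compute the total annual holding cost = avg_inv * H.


Cost = 774.1731 * 34.1138 = 26409.9863

26409.9863 $/yr


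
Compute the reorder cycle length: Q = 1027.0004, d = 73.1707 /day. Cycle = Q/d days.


Cycle = 1027.0004 / 73.1707 = 14.0357

14.0357 days


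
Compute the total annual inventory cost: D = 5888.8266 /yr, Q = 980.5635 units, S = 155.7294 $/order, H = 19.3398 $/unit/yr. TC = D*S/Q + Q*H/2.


Ordering cost = D*S/Q = 935.2412
Holding cost = Q*H/2 = 9481.9510
TC = 935.2412 + 9481.9510 = 10417.1922

10417.1922 $/yr


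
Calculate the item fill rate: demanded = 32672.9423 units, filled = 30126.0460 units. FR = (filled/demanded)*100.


FR = 30126.0460 / 32672.9423 * 100 = 92.2049

92.2049%


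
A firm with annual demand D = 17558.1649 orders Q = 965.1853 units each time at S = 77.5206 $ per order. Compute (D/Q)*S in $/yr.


Number of orders = D/Q = 18.1915
Cost = 18.1915 * 77.5206 = 1410.2157

1410.2157 $/yr


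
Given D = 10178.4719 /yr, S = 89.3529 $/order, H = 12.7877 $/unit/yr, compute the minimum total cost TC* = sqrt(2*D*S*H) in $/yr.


2*D*S*H = 23260212.0258
TC* = sqrt(23260212.0258) = 4822.8842

4822.8842 $/yr


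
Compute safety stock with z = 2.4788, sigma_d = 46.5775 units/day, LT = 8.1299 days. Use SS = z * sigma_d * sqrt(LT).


sqrt(LT) = sqrt(8.1299) = 2.8513
SS = 2.4788 * 46.5775 * 2.8513 = 329.2003

329.2003 units


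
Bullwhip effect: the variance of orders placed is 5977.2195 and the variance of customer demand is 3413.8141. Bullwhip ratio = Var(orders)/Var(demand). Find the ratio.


BW = 5977.2195 / 3413.8141 = 1.7509

1.7509


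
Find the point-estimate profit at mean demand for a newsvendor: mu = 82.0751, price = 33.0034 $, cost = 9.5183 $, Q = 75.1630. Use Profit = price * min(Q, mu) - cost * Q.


Sales at mu = min(75.1630, 82.0751) = 75.1630
Revenue = 33.0034 * 75.1630 = 2480.6346
Total cost = 9.5183 * 75.1630 = 715.4240
Profit = 2480.6346 - 715.4240 = 1765.2106

1765.2106 $


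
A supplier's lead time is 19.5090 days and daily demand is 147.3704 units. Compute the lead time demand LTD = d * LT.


LTD = 147.3704 * 19.5090 = 2875.0491

2875.0491 units


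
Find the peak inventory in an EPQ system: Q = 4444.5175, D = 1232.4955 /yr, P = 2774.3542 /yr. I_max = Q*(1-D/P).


D/P = 0.4442
1 - D/P = 0.5558
I_max = 4444.5175 * 0.5558 = 2470.0588

2470.0588 units


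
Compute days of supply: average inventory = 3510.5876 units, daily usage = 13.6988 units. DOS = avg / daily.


DOS = 3510.5876 / 13.6988 = 256.2697

256.2697 days


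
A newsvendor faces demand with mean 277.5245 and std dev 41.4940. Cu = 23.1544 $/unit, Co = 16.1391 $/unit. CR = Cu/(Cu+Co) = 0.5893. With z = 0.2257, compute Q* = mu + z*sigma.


CR = Cu/(Cu+Co) = 23.1544/(23.1544+16.1391) = 0.5893
z = 0.2257
Q* = 277.5245 + 0.2257 * 41.4940 = 286.8897

286.8897 units


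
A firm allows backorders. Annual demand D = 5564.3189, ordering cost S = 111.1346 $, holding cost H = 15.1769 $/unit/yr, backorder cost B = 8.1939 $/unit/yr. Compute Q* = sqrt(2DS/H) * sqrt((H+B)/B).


sqrt(2DS/H) = 285.4658
sqrt((H+B)/B) = 1.6889
Q* = 285.4658 * 1.6889 = 482.1094

482.1094 units


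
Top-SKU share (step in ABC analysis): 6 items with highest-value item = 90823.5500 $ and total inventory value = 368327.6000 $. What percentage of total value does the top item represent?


Top item = 90823.5500
Total = 368327.6000
Percentage = 90823.5500 / 368327.6000 * 100 = 24.6584

24.6584%


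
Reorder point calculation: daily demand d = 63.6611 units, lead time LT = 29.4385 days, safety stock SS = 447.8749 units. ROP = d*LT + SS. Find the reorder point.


d*LT = 63.6611 * 29.4385 = 1874.0873
ROP = 1874.0873 + 447.8749 = 2321.9622

2321.9622 units


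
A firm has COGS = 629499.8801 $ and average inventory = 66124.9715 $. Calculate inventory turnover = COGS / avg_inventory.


Turnover = 629499.8801 / 66124.9715 = 9.5199

9.5199


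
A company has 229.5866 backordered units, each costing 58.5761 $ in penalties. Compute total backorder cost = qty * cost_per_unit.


Total = 229.5866 * 58.5761 = 13448.2876

13448.2876 $


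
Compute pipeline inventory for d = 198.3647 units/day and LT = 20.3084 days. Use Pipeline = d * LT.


Pipeline = 198.3647 * 20.3084 = 4028.4697

4028.4697 units


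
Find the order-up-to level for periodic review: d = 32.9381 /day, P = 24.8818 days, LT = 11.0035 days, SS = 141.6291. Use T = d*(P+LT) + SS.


P + LT = 35.8853
d*(P+LT) = 32.9381 * 35.8853 = 1181.9936
T = 1181.9936 + 141.6291 = 1323.6227

1323.6227 units


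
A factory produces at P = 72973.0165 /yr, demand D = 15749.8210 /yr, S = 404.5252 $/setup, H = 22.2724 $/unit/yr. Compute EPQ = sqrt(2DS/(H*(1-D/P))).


1 - D/P = 1 - 0.2158 = 0.7842
H*(1-D/P) = 17.4653
2DS = 12742398.9800
EPQ = sqrt(729582.4429) = 854.1560

854.1560 units


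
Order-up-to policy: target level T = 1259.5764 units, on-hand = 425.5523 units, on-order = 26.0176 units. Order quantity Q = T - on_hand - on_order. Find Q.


Inventory position = OH + OO = 425.5523 + 26.0176 = 451.5699
Q = 1259.5764 - 451.5699 = 808.0065

808.0065 units


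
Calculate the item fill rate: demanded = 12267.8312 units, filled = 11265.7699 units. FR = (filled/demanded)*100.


FR = 11265.7699 / 12267.8312 * 100 = 91.8318

91.8318%


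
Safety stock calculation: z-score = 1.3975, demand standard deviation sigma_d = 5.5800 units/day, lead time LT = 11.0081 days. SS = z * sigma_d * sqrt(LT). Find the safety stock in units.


sqrt(LT) = sqrt(11.0081) = 3.3178
SS = 1.3975 * 5.5800 * 3.3178 = 25.8727

25.8727 units


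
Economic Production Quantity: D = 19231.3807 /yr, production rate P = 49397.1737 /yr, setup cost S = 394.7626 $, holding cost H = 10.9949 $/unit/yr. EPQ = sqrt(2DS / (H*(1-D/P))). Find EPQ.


1 - D/P = 1 - 0.3893 = 0.6107
H*(1-D/P) = 6.7143
2DS = 15183659.6934
EPQ = sqrt(2261374.7170) = 1503.7868

1503.7868 units


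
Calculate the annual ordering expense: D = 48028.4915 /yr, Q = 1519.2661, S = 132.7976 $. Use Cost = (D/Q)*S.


Number of orders = D/Q = 31.6130
Cost = 31.6130 * 132.7976 = 4198.1246

4198.1246 $/yr


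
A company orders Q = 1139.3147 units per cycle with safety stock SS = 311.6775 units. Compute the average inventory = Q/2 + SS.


Q/2 = 569.6573
Avg = 569.6573 + 311.6775 = 881.3348

881.3348 units


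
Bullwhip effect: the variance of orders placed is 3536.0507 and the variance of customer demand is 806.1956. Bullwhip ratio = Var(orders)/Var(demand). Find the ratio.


BW = 3536.0507 / 806.1956 = 4.3861

4.3861


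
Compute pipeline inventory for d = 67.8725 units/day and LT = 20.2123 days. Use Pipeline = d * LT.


Pipeline = 67.8725 * 20.2123 = 1371.8593

1371.8593 units


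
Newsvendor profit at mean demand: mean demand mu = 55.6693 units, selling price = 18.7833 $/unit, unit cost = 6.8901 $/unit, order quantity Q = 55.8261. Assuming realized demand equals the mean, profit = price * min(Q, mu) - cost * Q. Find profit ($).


Sales at mu = min(55.8261, 55.6693) = 55.6693
Revenue = 18.7833 * 55.6693 = 1045.6532
Total cost = 6.8901 * 55.8261 = 384.6474
Profit = 1045.6532 - 384.6474 = 661.0058

661.0058 $


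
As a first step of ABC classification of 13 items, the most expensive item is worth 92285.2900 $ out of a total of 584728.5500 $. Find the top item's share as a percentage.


Top item = 92285.2900
Total = 584728.5500
Percentage = 92285.2900 / 584728.5500 * 100 = 15.7826

15.7826%


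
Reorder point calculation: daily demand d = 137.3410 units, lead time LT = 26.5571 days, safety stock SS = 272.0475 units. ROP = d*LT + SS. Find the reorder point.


d*LT = 137.3410 * 26.5571 = 3647.3787
ROP = 3647.3787 + 272.0475 = 3919.4262

3919.4262 units


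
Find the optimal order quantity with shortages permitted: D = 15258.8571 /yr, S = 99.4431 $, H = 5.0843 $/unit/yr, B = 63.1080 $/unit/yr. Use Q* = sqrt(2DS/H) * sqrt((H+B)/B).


sqrt(2DS/H) = 772.5876
sqrt((H+B)/B) = 1.0395
Q* = 772.5876 * 1.0395 = 803.1066

803.1066 units


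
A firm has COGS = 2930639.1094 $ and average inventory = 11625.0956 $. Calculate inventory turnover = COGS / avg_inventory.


Turnover = 2930639.1094 / 11625.0956 = 252.0959

252.0959


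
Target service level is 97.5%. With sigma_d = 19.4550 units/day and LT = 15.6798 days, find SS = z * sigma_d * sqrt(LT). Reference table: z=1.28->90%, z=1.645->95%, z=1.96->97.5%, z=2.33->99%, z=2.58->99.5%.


From the table, SL = 97.5% corresponds to z = 1.96
sqrt(LT) = sqrt(15.6798) = 3.9598
SS = 1.96 * 19.4550 * 3.9598 = 150.9933

150.9933 units


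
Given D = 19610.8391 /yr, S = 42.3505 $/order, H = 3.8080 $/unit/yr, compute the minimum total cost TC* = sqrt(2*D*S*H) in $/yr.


2*D*S*H = 6325307.6554
TC* = sqrt(6325307.6554) = 2515.0164

2515.0164 $/yr


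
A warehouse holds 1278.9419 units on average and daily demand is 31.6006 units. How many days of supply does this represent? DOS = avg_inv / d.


DOS = 1278.9419 / 31.6006 = 40.4721

40.4721 days


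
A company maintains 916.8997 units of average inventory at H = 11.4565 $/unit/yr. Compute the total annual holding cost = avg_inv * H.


Cost = 916.8997 * 11.4565 = 10504.4614

10504.4614 $/yr


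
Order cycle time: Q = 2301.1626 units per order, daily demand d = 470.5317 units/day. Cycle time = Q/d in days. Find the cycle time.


Cycle = 2301.1626 / 470.5317 = 4.8906

4.8906 days


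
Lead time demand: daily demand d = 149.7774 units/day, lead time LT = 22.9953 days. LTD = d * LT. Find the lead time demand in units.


LTD = 149.7774 * 22.9953 = 3444.1762

3444.1762 units


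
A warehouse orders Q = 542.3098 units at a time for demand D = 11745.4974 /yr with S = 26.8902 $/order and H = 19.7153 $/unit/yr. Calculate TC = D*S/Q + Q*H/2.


Ordering cost = D*S/Q = 582.3955
Holding cost = Q*H/2 = 5345.9002
TC = 582.3955 + 5345.9002 = 5928.2957

5928.2957 $/yr


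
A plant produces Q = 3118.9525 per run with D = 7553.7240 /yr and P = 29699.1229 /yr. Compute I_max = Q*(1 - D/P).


D/P = 0.2543
1 - D/P = 0.7457
I_max = 3118.9525 * 0.7457 = 2325.6730

2325.6730 units


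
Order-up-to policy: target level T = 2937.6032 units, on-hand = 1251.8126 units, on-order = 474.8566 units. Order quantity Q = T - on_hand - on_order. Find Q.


Inventory position = OH + OO = 1251.8126 + 474.8566 = 1726.6692
Q = 2937.6032 - 1726.6692 = 1210.9340

1210.9340 units


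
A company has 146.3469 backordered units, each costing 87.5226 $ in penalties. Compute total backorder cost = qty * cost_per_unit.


Total = 146.3469 * 87.5226 = 12808.6612

12808.6612 $


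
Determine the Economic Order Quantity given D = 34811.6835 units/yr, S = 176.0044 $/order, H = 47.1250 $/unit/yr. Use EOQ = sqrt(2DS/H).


2*D*S = 2 * 34811.6835 * 176.0044 = 12254018.9348
2*D*S/H = 260032.2320
EOQ = sqrt(260032.2320) = 509.9336

509.9336 units


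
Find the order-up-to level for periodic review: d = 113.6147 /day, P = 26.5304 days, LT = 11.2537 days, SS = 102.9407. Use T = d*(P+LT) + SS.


P + LT = 37.7841
d*(P+LT) = 113.6147 * 37.7841 = 4292.8292
T = 4292.8292 + 102.9407 = 4395.7699

4395.7699 units


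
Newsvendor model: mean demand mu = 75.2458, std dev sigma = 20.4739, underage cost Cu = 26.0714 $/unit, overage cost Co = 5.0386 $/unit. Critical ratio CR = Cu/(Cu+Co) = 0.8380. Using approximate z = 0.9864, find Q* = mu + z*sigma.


CR = Cu/(Cu+Co) = 26.0714/(26.0714+5.0386) = 0.8380
z = 0.9864
Q* = 75.2458 + 0.9864 * 20.4739 = 95.4413

95.4413 units


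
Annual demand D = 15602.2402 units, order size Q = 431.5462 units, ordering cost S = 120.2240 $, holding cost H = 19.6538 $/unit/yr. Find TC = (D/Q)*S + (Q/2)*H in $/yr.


Ordering cost = D*S/Q = 4346.6116
Holding cost = Q*H/2 = 4240.7614
TC = 4346.6116 + 4240.7614 = 8587.3730

8587.3730 $/yr


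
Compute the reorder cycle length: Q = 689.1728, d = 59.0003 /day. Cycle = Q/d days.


Cycle = 689.1728 / 59.0003 = 11.6808

11.6808 days


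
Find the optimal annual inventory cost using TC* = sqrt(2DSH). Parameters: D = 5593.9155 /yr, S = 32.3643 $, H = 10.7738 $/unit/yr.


2*D*S*H = 3901045.5818
TC* = sqrt(3901045.5818) = 1975.1065

1975.1065 $/yr


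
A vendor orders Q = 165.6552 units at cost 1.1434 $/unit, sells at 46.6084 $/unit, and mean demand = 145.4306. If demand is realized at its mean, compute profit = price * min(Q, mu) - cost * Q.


Sales at mu = min(165.6552, 145.4306) = 145.4306
Revenue = 46.6084 * 145.4306 = 6778.2876
Total cost = 1.1434 * 165.6552 = 189.4102
Profit = 6778.2876 - 189.4102 = 6588.8774

6588.8774 $


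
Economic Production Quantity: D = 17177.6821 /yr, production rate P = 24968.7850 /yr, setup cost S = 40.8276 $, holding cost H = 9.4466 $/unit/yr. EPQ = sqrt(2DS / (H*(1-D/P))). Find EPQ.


1 - D/P = 1 - 0.6880 = 0.3120
H*(1-D/P) = 2.9477
2DS = 1402647.0674
EPQ = sqrt(475851.3998) = 689.8198

689.8198 units


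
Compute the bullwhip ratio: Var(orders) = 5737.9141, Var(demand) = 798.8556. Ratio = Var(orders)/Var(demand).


BW = 5737.9141 / 798.8556 = 7.1827

7.1827


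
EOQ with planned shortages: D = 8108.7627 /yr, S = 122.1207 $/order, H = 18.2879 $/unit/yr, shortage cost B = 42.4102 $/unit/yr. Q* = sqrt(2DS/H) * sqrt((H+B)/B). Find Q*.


sqrt(2DS/H) = 329.0827
sqrt((H+B)/B) = 1.1963
Q* = 329.0827 * 1.1963 = 393.6927

393.6927 units


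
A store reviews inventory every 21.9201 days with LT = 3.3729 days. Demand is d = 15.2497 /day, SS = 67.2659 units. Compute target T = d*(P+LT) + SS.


P + LT = 25.2930
d*(P+LT) = 15.2497 * 25.2930 = 385.7107
T = 385.7107 + 67.2659 = 452.9766

452.9766 units


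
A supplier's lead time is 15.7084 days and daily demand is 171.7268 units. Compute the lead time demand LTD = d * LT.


LTD = 171.7268 * 15.7084 = 2697.5533

2697.5533 units


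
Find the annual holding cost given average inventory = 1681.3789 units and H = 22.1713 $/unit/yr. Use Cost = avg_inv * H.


Cost = 1681.3789 * 22.1713 = 37278.3560

37278.3560 $/yr


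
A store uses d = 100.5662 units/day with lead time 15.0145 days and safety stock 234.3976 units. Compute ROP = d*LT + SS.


d*LT = 100.5662 * 15.0145 = 1509.9512
ROP = 1509.9512 + 234.3976 = 1744.3488

1744.3488 units


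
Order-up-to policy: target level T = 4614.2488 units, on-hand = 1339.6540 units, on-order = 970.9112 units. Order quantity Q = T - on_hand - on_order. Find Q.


Inventory position = OH + OO = 1339.6540 + 970.9112 = 2310.5652
Q = 4614.2488 - 2310.5652 = 2303.6836

2303.6836 units


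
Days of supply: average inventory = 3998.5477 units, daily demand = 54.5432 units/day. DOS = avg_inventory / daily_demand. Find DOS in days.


DOS = 3998.5477 / 54.5432 = 73.3097

73.3097 days


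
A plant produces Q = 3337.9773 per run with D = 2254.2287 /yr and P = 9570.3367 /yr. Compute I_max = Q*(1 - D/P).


D/P = 0.2355
1 - D/P = 0.7645
I_max = 3337.9773 * 0.7645 = 2551.7391

2551.7391 units


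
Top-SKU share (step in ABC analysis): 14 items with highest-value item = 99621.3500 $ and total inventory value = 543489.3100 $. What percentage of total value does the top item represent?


Top item = 99621.3500
Total = 543489.3100
Percentage = 99621.3500 / 543489.3100 * 100 = 18.3300

18.3300%


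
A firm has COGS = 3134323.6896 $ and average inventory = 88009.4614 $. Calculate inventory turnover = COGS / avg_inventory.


Turnover = 3134323.6896 / 88009.4614 = 35.6135

35.6135


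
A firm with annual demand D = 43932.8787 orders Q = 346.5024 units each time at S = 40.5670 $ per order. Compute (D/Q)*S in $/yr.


Number of orders = D/Q = 126.7895
Cost = 126.7895 * 40.5670 = 5143.4711

5143.4711 $/yr


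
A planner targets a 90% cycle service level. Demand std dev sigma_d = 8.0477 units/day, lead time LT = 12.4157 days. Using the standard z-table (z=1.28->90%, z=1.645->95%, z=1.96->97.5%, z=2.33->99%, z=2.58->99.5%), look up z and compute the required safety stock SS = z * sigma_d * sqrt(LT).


From the table, SL = 90% corresponds to z = 1.28
sqrt(LT) = sqrt(12.4157) = 3.5236
SS = 1.28 * 8.0477 * 3.5236 = 36.2967

36.2967 units


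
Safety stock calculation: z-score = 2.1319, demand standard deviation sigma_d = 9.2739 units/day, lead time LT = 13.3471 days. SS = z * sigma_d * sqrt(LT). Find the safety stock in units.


sqrt(LT) = sqrt(13.3471) = 3.6534
SS = 2.1319 * 9.2739 * 3.6534 = 72.2308

72.2308 units


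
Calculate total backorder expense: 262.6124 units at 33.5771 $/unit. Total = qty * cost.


Total = 262.6124 * 33.5771 = 8817.7628

8817.7628 $


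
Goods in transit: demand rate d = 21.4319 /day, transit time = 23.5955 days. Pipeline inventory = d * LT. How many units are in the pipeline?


Pipeline = 21.4319 * 23.5955 = 505.6964

505.6964 units


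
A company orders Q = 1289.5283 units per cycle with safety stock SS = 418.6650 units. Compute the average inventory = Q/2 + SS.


Q/2 = 644.7641
Avg = 644.7641 + 418.6650 = 1063.4291

1063.4291 units


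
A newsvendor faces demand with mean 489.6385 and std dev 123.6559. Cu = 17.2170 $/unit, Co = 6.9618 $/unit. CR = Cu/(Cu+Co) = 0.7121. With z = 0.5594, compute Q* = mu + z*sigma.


CR = Cu/(Cu+Co) = 17.2170/(17.2170+6.9618) = 0.7121
z = 0.5594
Q* = 489.6385 + 0.5594 * 123.6559 = 558.8116

558.8116 units


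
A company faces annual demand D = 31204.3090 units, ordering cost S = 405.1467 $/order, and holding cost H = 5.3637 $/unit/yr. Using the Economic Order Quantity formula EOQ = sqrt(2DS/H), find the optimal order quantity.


2*D*S = 2 * 31204.3090 * 405.1467 = 25284645.6343
2*D*S/H = 4714030.5450
EOQ = sqrt(4714030.5450) = 2171.1818

2171.1818 units


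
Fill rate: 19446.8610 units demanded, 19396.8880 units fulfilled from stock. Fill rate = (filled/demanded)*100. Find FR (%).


FR = 19396.8880 / 19446.8610 * 100 = 99.7430

99.7430%


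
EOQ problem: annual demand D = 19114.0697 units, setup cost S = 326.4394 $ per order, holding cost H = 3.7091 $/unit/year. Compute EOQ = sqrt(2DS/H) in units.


2*D*S = 2 * 19114.0697 * 326.4394 = 12479170.8889
2*D*S/H = 3364474.1012
EOQ = sqrt(3364474.1012) = 1834.2503

1834.2503 units


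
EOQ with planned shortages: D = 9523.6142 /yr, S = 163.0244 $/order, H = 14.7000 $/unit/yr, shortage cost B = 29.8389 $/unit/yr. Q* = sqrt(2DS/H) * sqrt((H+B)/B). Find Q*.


sqrt(2DS/H) = 459.6037
sqrt((H+B)/B) = 1.2217
Q* = 459.6037 * 1.2217 = 561.5157

561.5157 units


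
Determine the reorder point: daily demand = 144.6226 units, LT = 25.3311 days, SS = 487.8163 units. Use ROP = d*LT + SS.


d*LT = 144.6226 * 25.3311 = 3663.4495
ROP = 3663.4495 + 487.8163 = 4151.2658

4151.2658 units


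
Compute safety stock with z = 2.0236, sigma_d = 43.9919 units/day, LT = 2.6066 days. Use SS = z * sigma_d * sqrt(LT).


sqrt(LT) = sqrt(2.6066) = 1.6145
SS = 2.0236 * 43.9919 * 1.6145 = 143.7258

143.7258 units


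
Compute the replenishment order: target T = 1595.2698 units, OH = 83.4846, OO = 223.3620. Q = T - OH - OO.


Inventory position = OH + OO = 83.4846 + 223.3620 = 306.8466
Q = 1595.2698 - 306.8466 = 1288.4232

1288.4232 units


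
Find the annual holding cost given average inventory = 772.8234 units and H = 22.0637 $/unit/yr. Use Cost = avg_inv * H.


Cost = 772.8234 * 22.0637 = 17051.3437

17051.3437 $/yr


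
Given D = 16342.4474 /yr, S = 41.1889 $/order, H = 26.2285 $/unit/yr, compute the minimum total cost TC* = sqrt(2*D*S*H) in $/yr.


2*D*S*H = 35310245.6854
TC* = sqrt(35310245.6854) = 5942.2425

5942.2425 $/yr


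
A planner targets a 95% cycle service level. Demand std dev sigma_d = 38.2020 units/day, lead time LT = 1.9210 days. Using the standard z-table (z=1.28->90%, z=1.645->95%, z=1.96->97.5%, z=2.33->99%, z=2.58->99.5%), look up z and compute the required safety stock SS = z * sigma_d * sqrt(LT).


From the table, SL = 95% corresponds to z = 1.645
sqrt(LT) = sqrt(1.9210) = 1.3860
SS = 1.645 * 38.2020 * 1.3860 = 87.0995

87.0995 units


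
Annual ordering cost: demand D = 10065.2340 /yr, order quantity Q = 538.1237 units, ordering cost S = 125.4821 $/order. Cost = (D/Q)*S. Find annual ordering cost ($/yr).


Number of orders = D/Q = 18.7043
Cost = 18.7043 * 125.4821 = 2347.0564

2347.0564 $/yr


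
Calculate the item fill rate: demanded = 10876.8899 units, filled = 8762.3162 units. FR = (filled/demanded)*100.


FR = 8762.3162 / 10876.8899 * 100 = 80.5590

80.5590%


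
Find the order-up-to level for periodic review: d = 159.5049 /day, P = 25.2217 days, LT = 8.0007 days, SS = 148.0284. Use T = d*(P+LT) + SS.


P + LT = 33.2224
d*(P+LT) = 159.5049 * 33.2224 = 5299.1356
T = 5299.1356 + 148.0284 = 5447.1640

5447.1640 units


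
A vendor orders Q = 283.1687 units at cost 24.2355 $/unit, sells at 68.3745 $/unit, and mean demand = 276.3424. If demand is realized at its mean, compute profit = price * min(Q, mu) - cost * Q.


Sales at mu = min(283.1687, 276.3424) = 276.3424
Revenue = 68.3745 * 276.3424 = 18894.7734
Total cost = 24.2355 * 283.1687 = 6862.7350
Profit = 18894.7734 - 6862.7350 = 12032.0384

12032.0384 $


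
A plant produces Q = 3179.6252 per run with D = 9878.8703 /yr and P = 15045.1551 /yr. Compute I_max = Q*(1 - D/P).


D/P = 0.6566
1 - D/P = 0.3434
I_max = 3179.6252 * 0.3434 = 1091.8365

1091.8365 units


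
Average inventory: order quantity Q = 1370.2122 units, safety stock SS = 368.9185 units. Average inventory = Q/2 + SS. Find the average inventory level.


Q/2 = 685.1061
Avg = 685.1061 + 368.9185 = 1054.0246

1054.0246 units


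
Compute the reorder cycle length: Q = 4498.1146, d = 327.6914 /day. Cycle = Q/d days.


Cycle = 4498.1146 / 327.6914 = 13.7267

13.7267 days


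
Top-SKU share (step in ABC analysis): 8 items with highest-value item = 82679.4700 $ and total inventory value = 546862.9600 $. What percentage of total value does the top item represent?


Top item = 82679.4700
Total = 546862.9600
Percentage = 82679.4700 / 546862.9600 * 100 = 15.1189

15.1189%


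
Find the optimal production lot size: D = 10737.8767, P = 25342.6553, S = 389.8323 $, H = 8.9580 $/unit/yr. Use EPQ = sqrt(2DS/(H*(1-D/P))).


1 - D/P = 1 - 0.4237 = 0.5763
H*(1-D/P) = 5.1624
2DS = 8371942.3422
EPQ = sqrt(1621706.6941) = 1273.4625

1273.4625 units


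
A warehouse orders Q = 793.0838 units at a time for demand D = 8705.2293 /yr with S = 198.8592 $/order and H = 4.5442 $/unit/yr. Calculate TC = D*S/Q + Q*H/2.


Ordering cost = D*S/Q = 2182.7642
Holding cost = Q*H/2 = 1801.9657
TC = 2182.7642 + 1801.9657 = 3984.7299

3984.7299 $/yr


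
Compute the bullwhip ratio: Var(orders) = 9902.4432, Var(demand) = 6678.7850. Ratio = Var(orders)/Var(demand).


BW = 9902.4432 / 6678.7850 = 1.4827

1.4827


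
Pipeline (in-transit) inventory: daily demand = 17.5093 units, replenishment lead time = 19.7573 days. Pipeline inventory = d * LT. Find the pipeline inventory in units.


Pipeline = 17.5093 * 19.7573 = 345.9365

345.9365 units


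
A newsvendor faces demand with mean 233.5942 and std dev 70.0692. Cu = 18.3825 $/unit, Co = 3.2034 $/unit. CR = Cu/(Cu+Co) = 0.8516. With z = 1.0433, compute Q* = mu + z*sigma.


CR = Cu/(Cu+Co) = 18.3825/(18.3825+3.2034) = 0.8516
z = 1.0433
Q* = 233.5942 + 1.0433 * 70.0692 = 306.6974

306.6974 units


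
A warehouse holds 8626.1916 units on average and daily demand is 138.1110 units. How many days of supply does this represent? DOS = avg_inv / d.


DOS = 8626.1916 / 138.1110 = 62.4584

62.4584 days


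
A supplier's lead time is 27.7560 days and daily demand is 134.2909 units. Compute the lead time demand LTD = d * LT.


LTD = 134.2909 * 27.7560 = 3727.3782

3727.3782 units


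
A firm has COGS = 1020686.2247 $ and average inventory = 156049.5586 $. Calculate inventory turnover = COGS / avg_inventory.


Turnover = 1020686.2247 / 156049.5586 = 6.5408

6.5408


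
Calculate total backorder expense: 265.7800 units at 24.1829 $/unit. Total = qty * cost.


Total = 265.7800 * 24.1829 = 6427.3312

6427.3312 $


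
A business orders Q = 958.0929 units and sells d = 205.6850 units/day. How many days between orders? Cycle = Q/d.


Cycle = 958.0929 / 205.6850 = 4.6581

4.6581 days


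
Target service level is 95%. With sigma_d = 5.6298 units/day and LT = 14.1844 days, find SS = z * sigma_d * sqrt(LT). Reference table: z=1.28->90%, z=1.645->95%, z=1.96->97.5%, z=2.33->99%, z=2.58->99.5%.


From the table, SL = 95% corresponds to z = 1.645
sqrt(LT) = sqrt(14.1844) = 3.7662
SS = 1.645 * 5.6298 * 3.7662 = 34.8790

34.8790 units


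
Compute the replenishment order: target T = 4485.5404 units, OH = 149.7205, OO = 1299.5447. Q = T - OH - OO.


Inventory position = OH + OO = 149.7205 + 1299.5447 = 1449.2652
Q = 4485.5404 - 1449.2652 = 3036.2752

3036.2752 units


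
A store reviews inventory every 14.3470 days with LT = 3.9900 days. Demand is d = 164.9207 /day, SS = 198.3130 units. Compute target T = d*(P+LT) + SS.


P + LT = 18.3370
d*(P+LT) = 164.9207 * 18.3370 = 3024.1509
T = 3024.1509 + 198.3130 = 3222.4639

3222.4639 units


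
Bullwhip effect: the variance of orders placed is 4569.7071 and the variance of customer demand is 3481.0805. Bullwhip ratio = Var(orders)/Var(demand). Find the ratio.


BW = 4569.7071 / 3481.0805 = 1.3127

1.3127


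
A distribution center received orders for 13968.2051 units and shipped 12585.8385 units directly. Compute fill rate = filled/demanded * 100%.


FR = 12585.8385 / 13968.2051 * 100 = 90.1035

90.1035%


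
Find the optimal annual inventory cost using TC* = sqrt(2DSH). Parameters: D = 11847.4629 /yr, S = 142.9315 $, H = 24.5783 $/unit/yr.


2*D*S*H = 83240589.1568
TC* = sqrt(83240589.1568) = 9123.6281

9123.6281 $/yr


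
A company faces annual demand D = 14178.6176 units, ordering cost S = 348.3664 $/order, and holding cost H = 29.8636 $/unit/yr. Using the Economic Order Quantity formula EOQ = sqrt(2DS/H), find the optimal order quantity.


2*D*S = 2 * 14178.6176 * 348.3664 = 9878707.9406
2*D*S/H = 330794.2760
EOQ = sqrt(330794.2760) = 575.1472

575.1472 units


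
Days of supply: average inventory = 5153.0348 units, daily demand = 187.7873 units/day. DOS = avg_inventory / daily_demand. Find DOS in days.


DOS = 5153.0348 / 187.7873 = 27.4408

27.4408 days


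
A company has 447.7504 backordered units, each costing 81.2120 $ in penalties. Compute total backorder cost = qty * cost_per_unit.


Total = 447.7504 * 81.2120 = 36362.7055

36362.7055 $


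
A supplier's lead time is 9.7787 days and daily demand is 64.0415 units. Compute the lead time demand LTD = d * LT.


LTD = 64.0415 * 9.7787 = 626.2426

626.2426 units


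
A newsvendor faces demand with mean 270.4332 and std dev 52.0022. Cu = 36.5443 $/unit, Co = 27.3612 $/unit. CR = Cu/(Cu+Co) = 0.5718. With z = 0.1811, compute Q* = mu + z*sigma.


CR = Cu/(Cu+Co) = 36.5443/(36.5443+27.3612) = 0.5718
z = 0.1811
Q* = 270.4332 + 0.1811 * 52.0022 = 279.8508

279.8508 units


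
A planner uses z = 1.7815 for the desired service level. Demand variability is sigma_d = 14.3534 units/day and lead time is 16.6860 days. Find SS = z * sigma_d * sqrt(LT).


sqrt(LT) = sqrt(16.6860) = 4.0849
SS = 1.7815 * 14.3534 * 4.0849 = 104.4520

104.4520 units


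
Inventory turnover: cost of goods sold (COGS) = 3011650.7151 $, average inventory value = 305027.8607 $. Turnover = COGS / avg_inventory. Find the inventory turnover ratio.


Turnover = 3011650.7151 / 305027.8607 = 9.8734

9.8734


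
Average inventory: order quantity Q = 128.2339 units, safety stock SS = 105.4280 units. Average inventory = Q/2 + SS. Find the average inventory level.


Q/2 = 64.1170
Avg = 64.1170 + 105.4280 = 169.5450

169.5450 units


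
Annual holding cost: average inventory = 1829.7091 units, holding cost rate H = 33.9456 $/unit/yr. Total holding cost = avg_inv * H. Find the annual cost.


Cost = 1829.7091 * 33.9456 = 62110.5732

62110.5732 $/yr


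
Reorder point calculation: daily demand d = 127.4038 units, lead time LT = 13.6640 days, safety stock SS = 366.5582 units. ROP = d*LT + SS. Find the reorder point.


d*LT = 127.4038 * 13.6640 = 1740.8455
ROP = 1740.8455 + 366.5582 = 2107.4037

2107.4037 units


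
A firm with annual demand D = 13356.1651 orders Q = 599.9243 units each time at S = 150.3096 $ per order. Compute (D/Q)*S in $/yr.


Number of orders = D/Q = 22.2631
Cost = 22.2631 * 150.3096 = 3346.3553

3346.3553 $/yr


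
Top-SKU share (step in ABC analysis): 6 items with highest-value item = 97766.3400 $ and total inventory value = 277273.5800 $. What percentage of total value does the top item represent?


Top item = 97766.3400
Total = 277273.5800
Percentage = 97766.3400 / 277273.5800 * 100 = 35.2599

35.2599%


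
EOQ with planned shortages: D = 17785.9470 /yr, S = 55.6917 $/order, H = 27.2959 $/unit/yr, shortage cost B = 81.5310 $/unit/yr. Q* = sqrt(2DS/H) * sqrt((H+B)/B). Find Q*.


sqrt(2DS/H) = 269.4015
sqrt((H+B)/B) = 1.1553
Q* = 269.4015 * 1.1553 = 311.2481

311.2481 units


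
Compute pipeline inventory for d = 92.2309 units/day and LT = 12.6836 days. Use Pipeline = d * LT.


Pipeline = 92.2309 * 12.6836 = 1169.8198

1169.8198 units


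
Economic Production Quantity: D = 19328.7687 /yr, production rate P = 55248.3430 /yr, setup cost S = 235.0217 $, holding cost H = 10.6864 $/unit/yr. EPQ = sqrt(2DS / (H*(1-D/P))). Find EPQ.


1 - D/P = 1 - 0.3499 = 0.6501
H*(1-D/P) = 6.9477
2DS = 9085360.1576
EPQ = sqrt(1307671.9203) = 1143.5348

1143.5348 units


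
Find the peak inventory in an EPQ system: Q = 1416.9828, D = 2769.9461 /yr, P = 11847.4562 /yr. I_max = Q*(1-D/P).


D/P = 0.2338
1 - D/P = 0.7662
I_max = 1416.9828 * 0.7662 = 1085.6909

1085.6909 units


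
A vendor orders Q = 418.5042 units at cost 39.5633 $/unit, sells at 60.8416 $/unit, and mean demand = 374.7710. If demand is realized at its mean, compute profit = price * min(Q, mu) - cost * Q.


Sales at mu = min(418.5042, 374.7710) = 374.7710
Revenue = 60.8416 * 374.7710 = 22801.6673
Total cost = 39.5633 * 418.5042 = 16557.4072
Profit = 22801.6673 - 16557.4072 = 6244.2601

6244.2601 $


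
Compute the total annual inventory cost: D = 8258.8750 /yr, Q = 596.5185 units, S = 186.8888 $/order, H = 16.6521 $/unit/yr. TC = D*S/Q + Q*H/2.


Ordering cost = D*S/Q = 2587.4994
Holding cost = Q*H/2 = 4966.6429
TC = 2587.4994 + 4966.6429 = 7554.1422

7554.1422 $/yr


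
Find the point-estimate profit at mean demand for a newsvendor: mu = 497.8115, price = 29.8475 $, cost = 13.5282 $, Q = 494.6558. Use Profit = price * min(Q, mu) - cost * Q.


Sales at mu = min(494.6558, 497.8115) = 494.6558
Revenue = 29.8475 * 494.6558 = 14764.2390
Total cost = 13.5282 * 494.6558 = 6691.8026
Profit = 14764.2390 - 6691.8026 = 8072.4364

8072.4364 $


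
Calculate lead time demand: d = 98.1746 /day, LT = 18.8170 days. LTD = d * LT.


LTD = 98.1746 * 18.8170 = 1847.3514

1847.3514 units


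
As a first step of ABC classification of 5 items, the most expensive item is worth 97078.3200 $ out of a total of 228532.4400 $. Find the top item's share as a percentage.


Top item = 97078.3200
Total = 228532.4400
Percentage = 97078.3200 / 228532.4400 * 100 = 42.4790

42.4790%


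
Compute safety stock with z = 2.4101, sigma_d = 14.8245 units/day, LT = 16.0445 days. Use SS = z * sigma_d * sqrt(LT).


sqrt(LT) = sqrt(16.0445) = 4.0056
SS = 2.4101 * 14.8245 * 4.0056 = 143.1127

143.1127 units


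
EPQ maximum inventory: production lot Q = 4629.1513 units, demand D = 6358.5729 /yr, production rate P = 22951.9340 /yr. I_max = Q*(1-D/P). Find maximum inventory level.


D/P = 0.2770
1 - D/P = 0.7230
I_max = 4629.1513 * 0.7230 = 3346.6975

3346.6975 units


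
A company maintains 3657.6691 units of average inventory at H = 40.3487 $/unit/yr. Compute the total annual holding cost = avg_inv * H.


Cost = 3657.6691 * 40.3487 = 147582.1932

147582.1932 $/yr


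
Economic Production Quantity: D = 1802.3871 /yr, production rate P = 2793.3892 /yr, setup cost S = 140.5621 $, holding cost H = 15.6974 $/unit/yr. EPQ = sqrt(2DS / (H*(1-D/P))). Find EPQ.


1 - D/P = 1 - 0.6452 = 0.3548
H*(1-D/P) = 5.5689
2DS = 506694.6316
EPQ = sqrt(90986.1844) = 301.6392

301.6392 units


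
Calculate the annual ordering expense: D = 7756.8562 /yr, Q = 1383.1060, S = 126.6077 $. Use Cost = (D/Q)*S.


Number of orders = D/Q = 5.6083
Cost = 5.6083 * 126.6077 = 710.0524

710.0524 $/yr
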